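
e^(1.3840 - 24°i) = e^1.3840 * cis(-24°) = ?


e^1.3840 = 3.9908
cos(-24°) = 0.91355
sin(-24°) = -0.40674
Real = 3.9908*0.91355 = 3.6458
Imag = 3.9908*(-0.40674) = -1.6232

3.6458 - 1.6232i


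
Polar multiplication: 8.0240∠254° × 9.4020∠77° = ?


r = 8.0240 * 9.4020 = 75.4416
theta = 254° + 77° = 331° = 331° (mod 360)

75.4416 cis(331°)


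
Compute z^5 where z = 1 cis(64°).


r^5 = 1^5 = 1
n*theta = 5*64° = 320° = 320° (mod 360)
a = 1*cos(320°) = 0.7660
b = 1*sin(320°) = -0.6428

1 cis(320°) = 0.7660 - 0.6428i


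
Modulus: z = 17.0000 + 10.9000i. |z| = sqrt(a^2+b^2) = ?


|z| = sqrt(17^2 + 10.9^2) = sqrt(289 + 118.81) = sqrt(407.81) = 20.1943

|z| = 20.1943


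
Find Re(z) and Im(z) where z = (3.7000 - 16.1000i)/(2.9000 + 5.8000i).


Multiply by conjugate: (3.7000 - 16.1000i)(2.9000 - 5.8000i) / (2.9^2 + 5.8^2)
Numerator real = 3.7*2.9 - (16.1)*5.8 = -82.65
Numerator imag = -16.1*2.9 - 3.7*5.8 = -68.15
Denominator = 42.05
Re(z) = -82.65/42.05 = -1.9655
Im(z) = -68.15/42.05 = -1.6207

Re(z) = -1.9655, Im(z) = -1.6207


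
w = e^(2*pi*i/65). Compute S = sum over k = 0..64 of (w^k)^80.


The roots are w_k = w^k with w = e^(2*pi*i/65), and (w^k)^80 = (w^80)^k.
So S = 1 + u + u^2 + ... + u^(64) with u = w^80.
80 = 1*65 + 15, so 80 is not a multiple of 65: u = (w^65)^1 * w^15 = w^15 ≠ 1 (w is a primitive 65th root), while u^65 = (w^65)^80 = 1.
Geometric series: S = (1 - u^65)/(1 - u) = (1 - 1)/(1 - u) = 0

S = 0


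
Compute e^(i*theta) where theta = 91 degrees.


cos(91°) = -0.0175
sin(91°) = 0.9998

e^(i*91°) = -0.0175 + 0.9998i


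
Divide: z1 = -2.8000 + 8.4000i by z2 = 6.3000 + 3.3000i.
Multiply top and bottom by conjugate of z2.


Conjugate of z2 = 6.3000 - 3.3000i
Numerator: (-2.8000 + 8.4000i)(6.3000 - 3.3000i) = 10.0800 + 62.1600i
Denominator: 6.3^2 + 3.3^2 = 50.58
Result = (10.0800 + 62.1600i)/50.58

0.1993 + 1.2289i


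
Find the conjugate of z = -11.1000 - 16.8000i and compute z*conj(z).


z_bar = -11.1000 + 16.8000i
z*z_bar = (-11.1)^2 + (-16.8)^2 = 123.21 + 282.24 = 405.45

z_bar = -11.1000 + 16.8000i, z*z_bar = 405.45


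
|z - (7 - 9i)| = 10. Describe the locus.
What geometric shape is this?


|z - z0| = r is a circle with center z0 and radius r.
Center = (7, -9), radius = 10

Circle with center (7, -9) and radius 10


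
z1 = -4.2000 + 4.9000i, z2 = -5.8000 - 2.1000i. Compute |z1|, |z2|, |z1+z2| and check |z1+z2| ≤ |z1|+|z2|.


|z1| = sqrt((-4.2)^2 + 4.9^2) = sqrt(41.65) = 6.4537
|z2| = sqrt((-5.8)^2 + (-2.1)^2) = sqrt(38.05) = 6.1685
z1+z2 = -10.0000 + 2.8000i
|z1+z2| = sqrt(107.84) = 10.3846
|z1|+|z2| = 6.4537 + 6.1685 = 12.6222

|z1+z2| = 10.3846 ≤ |z1|+|z2| = 12.6222 (verified)


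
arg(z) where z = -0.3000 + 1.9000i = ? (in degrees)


Re = -0.3, Im = 1.9
arg = atan2(1.9, -0.3) = 98.9726 degrees

arg(z) = 98.9726 degrees


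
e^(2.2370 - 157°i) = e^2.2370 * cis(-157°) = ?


e^2.2370 = 9.3652
cos(-157°) = -0.9205
sin(-157°) = -0.39073
Real = 9.3652*(-0.9205) = -8.6207
Imag = 9.3652*(-0.39073) = -3.6593

-8.6207 - 3.6593i


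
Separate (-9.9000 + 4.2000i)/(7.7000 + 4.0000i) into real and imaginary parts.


Multiply by conjugate: (-9.9000 + 4.2000i)(7.7000 - 4.0000i) / (7.7^2 + 4^2)
Numerator real = -9.9*7.7 + 4.2*4 = -59.43
Numerator imag = 4.2*7.7 - (-9.9)*4 = 71.94
Denominator = 75.29
Re(z) = -59.43/75.29 = -0.7893
Im(z) = 71.94/75.29 = 0.9555

Re(z) = -0.7893, Im(z) = 0.9555


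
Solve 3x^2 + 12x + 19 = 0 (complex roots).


disc = 12^2 - 4*3*19 = 144 - 228 = -84
sqrt(|disc|) = sqrt(84) = 9.1652
Real part = -12/(2*3) = -2.0000
Imag part = 9.1652/(2*3) = 1.5275

-2.0000 ± 1.5275i


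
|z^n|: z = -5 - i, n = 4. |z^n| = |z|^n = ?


|z| = sqrt(25+1) = sqrt(26) = 5.0990
|z^4| = |z|^4 = (sqrt(26))^4 = 26^2 = 676

|z^4| = 676


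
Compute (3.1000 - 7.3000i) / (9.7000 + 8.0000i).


Conjugate of z2 = 9.7000 - 8.0000i
Numerator: (3.1000 - 7.3000i)(9.7000 - 8.0000i) = -28.3300 - 95.6100i
Denominator: 9.7^2 + 8^2 = 158.09
Result = (-28.3300 - 95.6100i)/158.09

-0.1792 - 0.6048i


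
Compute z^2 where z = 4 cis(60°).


r^2 = 4^2 = 16
n*theta = 2*60° = 120° = 120° (mod 360)
a = 16*cos(120°) = -8.0000
b = 16*sin(120°) = 13.8564

16 cis(120°) = -8.0000 + 13.8564i


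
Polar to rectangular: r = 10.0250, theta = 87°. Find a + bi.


a = 10.0250*cos(87°) = 10.0250*0.05234 = 0.5247
b = 10.0250*sin(87°) = 10.0250*0.99863 = 10.0113

0.5247 + 10.0113i


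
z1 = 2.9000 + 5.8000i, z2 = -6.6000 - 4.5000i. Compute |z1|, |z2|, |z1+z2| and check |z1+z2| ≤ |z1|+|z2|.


|z1| = sqrt(2.9^2 + 5.8^2) = sqrt(42.05) = 6.4846
|z2| = sqrt((-6.6)^2 + (-4.5)^2) = sqrt(63.81) = 7.9881
z1+z2 = -3.7000 + 1.3000i
|z1+z2| = sqrt(15.38) = 3.9217
|z1|+|z2| = 6.4846 + 7.9881 = 14.4727

|z1+z2| = 3.9217 ≤ |z1|+|z2| = 14.4727 (verified)


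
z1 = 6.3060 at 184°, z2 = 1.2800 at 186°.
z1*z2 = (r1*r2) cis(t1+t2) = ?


r = 6.3060 * 1.2800 = 8.0717
theta = 184° + 186° = 370° = 10° (mod 360)

8.0717 cis(10°)


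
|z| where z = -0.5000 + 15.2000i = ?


|z| = sqrt((-0.5)^2 + 15.2^2) = sqrt(0.25 + 231.04) = sqrt(231.29) = 15.2082

|z| = 15.2082


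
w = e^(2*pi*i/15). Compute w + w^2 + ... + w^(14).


With w = e^(2*pi*i/15), all 15 of the 15th roots of unity w^0 = 1, w, ..., w^(14) sum to 0: 1 + w + ... + w^(14) = (1 - w^15)/(1 - w) = 0 since w^15 = 1, w ≠ 1.
Removing the root 1: w + w^2 + ... + w^(14) = 0 - 1 = -1

Sum = -1


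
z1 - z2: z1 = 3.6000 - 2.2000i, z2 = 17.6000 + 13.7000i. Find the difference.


Real: 3.6 - 17.6 = -14
Imag: -2.2 - 13.7 = -15.9

-14.0000 - 15.9000i


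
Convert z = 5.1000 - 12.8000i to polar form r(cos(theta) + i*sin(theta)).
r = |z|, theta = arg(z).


r = sqrt(26.01+163.84) = sqrt(189.85) = 13.7786
theta = atan2(-12.8, 5.1) = -68.2758 degrees

r = 13.7786, theta = -68.2758 degrees


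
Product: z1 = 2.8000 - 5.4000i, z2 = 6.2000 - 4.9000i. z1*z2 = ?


Real = 2.8*6.2 - (-5.4)*(-4.9) = 17.36 - 26.46 = -9.1
Imag = 2.8*(-4.9) + 6.2*(-5.4) = -13.72 - (33.48) = -47.2

-9.1000 - 47.2000i


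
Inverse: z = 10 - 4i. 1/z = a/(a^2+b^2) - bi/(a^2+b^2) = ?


|z|^2 = 100+16 = 116
1/z = (10 + 4i)/116

1/z = 0.0862 + 0.0345i


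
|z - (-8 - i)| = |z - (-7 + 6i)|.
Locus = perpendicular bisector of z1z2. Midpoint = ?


Equal distances means the locus is the perpendicular bisector of z1 and z2.
Midpoint = ((-8+(-7))/2, (-1+6)/2) = (-7.5000, 2.5000)

Perpendicular bisector through (-7.5000, 2.5000)


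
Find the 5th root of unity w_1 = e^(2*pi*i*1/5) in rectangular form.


Angle = 360*1/5 = 72°
a = cos(72°) = 0.3090
b = sin(72°) = 0.9511

0.3090 + 0.9511i


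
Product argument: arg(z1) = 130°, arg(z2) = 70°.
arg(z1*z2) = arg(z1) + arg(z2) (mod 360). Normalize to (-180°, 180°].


arg(z1*z2) = 130° + 70° = 200°
Normalized to (-180°, 180°]: -160°

-160°


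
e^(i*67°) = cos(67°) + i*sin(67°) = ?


cos(67°) = 0.3907
sin(67°) = 0.9205

e^(i*67°) = 0.3907 + 0.9205i


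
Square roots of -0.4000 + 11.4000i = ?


|z| = sqrt(0.16+129.96) = 11.4070
sqrt((|z|+a)/2) = sqrt((11.4070+(-0.4))/2) = sqrt(5.5035) = 2.3460
sqrt((|z|-a)/2) = sqrt((11.4070-(-0.4))/2) = sqrt(5.9035) = 2.4297

±(2.3460 + 2.4297i) i.e. 2.3460 + 2.4297i and -2.3460 - 2.4297i


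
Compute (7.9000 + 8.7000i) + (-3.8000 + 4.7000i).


Real: 7.9 - 3.8 = 4.1
Imag: 8.7 + 4.7 = 13.4

4.1000 + 13.4000i


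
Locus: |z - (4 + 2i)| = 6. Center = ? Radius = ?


|z - z0| = r is a circle with center z0 and radius r.
Center = (4, 2), radius = 6

Circle with center (4, 2) and radius 6


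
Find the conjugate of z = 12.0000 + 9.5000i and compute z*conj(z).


z_bar = 12.0000 - 9.5000i
z*z_bar = 12^2 + 9.5^2 = 144 + 90.25 = 234.25

z_bar = 12.0000 - 9.5000i, z*z_bar = 234.25


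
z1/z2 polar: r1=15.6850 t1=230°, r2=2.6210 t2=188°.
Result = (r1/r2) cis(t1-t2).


r = 15.6850 / 2.6210 = 5.9844
theta = 230° - 188° = 42° = 42° (mod 360)

5.9844 cis(42°)


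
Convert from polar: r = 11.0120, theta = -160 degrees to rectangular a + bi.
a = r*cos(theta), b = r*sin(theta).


a = 11.0120*cos(-160°) = 11.0120*(-0.93969) = -10.3479
b = 11.0120*sin(-160°) = 11.0120*(-0.34202) = -3.7663

-10.3479 - 3.7663i


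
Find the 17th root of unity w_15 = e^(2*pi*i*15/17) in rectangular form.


Angle = 360*15/17 = 317.6471°
a = cos(317.6471°) = 0.7390
b = sin(317.6471°) = -0.6737

0.7390 - 0.6737i


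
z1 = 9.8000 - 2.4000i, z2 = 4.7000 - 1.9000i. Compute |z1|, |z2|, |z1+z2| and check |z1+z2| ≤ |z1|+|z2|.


|z1| = sqrt(9.8^2 + (-2.4)^2) = sqrt(101.8) = 10.0896
|z2| = sqrt(4.7^2 + (-1.9)^2) = sqrt(25.7) = 5.0695
z1+z2 = 14.5000 - 4.3000i
|z1+z2| = sqrt(228.74) = 15.1242
|z1|+|z2| = 10.0896 + 5.0695 = 15.1591

|z1+z2| = 15.1242 ≤ |z1|+|z2| = 15.1591 (verified)


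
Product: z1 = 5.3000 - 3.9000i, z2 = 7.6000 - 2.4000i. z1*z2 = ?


Real = 5.3*7.6 - (-3.9)*(-2.4) = 40.28 - 9.36 = 30.92
Imag = 5.3*(-2.4) + 7.6*(-3.9) = -12.72 - (29.64) = -42.36

30.9200 - 42.3600i


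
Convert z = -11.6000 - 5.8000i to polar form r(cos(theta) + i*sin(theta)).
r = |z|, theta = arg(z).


r = sqrt(134.56+33.64) = sqrt(168.2) = 12.9692
theta = atan2(-5.8, -11.6) = -153.4349 degrees

r = 12.9692, theta = -153.4349 degrees


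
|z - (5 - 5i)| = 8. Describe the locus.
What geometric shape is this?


|z - z0| = r is a circle with center z0 and radius r.
Center = (5, -5), radius = 8

Circle with center (5, -5) and radius 8


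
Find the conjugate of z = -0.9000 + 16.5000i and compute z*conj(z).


z_bar = -0.9000 - 16.5000i
z*z_bar = (-0.9)^2 + 16.5^2 = 0.81 + 272.25 = 273.06

z_bar = -0.9000 - 16.5000i, z*z_bar = 273.06


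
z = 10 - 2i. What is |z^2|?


|z| = sqrt(100+4) = sqrt(104) = 10.1980
|z^2| = |z|^2 = (sqrt(104))^2 = 104

|z^2| = 104


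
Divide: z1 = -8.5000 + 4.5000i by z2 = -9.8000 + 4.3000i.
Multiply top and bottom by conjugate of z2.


Conjugate of z2 = -9.8000 - 4.3000i
Numerator: (-8.5000 + 4.5000i)(-9.8000 - 4.3000i) = 102.6500 - 7.5500i
Denominator: (-9.8)^2 + 4.3^2 = 114.53
Result = (102.6500 - 7.5500i)/114.53

0.8963 - 0.0659i


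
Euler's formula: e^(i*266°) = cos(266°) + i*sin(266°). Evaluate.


cos(266°) = -0.0698
sin(266°) = -0.9976

e^(i*266°) = -0.0698 - 0.9976i


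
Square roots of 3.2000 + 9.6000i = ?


|z| = sqrt(10.24+92.16) = 10.1193
sqrt((|z|+a)/2) = sqrt((10.1193+3.2)/2) = sqrt(6.6596) = 2.5806
sqrt((|z|-a)/2) = sqrt((10.1193-3.2)/2) = sqrt(3.4596) = 1.8600

±(2.5806 + 1.8600i) i.e. 2.5806 + 1.8600i and -2.5806 - 1.8600i


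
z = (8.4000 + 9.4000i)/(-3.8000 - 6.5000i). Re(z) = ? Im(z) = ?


Multiply by conjugate: (8.4000 + 9.4000i)(-3.8000 + 6.5000i) / ((-3.8)^2 + (-6.5)^2)
Numerator real = 8.4*(-3.8) + 9.4*(-6.5) = -93.02
Numerator imag = 9.4*(-3.8) - 8.4*(-6.5) = 18.88
Denominator = 56.69
Re(z) = -93.02/56.69 = -1.6409
Im(z) = 18.88/56.69 = 0.3330

Re(z) = -1.6409, Im(z) = 0.3330


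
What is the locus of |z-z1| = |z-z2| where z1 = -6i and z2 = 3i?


Equal distances means the locus is the perpendicular bisector of z1 and z2.
Midpoint = ((0+0)/2, (-6+3)/2) = (0, -1.5000)

Perpendicular bisector through (0, -1.5000)


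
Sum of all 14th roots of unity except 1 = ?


With w = e^(2*pi*i/14), all 14 of the 14th roots of unity w^0 = 1, w, ..., w^(13) sum to 0: 1 + w + ... + w^(13) = (1 - w^14)/(1 - w) = 0 since w^14 = 1, w ≠ 1.
Removing the root 1: w + w^2 + ... + w^(13) = 0 - 1 = -1

Sum = -1


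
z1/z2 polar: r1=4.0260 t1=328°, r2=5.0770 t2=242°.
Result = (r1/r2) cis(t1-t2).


r = 4.0260 / 5.0770 = 0.7930
theta = 328° - 242° = 86° = 86° (mod 360)

0.7930 cis(86°)


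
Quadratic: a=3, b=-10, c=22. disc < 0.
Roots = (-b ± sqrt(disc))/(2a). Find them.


disc = (-10)^2 - 4*3*22 = 100 - 264 = -164
sqrt(|disc|) = sqrt(164) = 12.8062
Real part = 10/(2*3) = 1.6667
Imag part = 12.8062/(2*3) = 2.1344

1.6667 ± 2.1344i


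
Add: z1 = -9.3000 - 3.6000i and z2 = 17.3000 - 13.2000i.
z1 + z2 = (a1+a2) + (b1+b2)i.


Real: -9.3 + 17.3 = 8
Imag: -3.6 - 13.2 = -16.8

8.0000 - 16.8000i


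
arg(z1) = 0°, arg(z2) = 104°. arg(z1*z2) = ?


arg(z1*z2) = 0° + 104° = 104°
Normalized to (-180°, 180°]: 104°

104°


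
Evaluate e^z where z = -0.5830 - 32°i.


e^-0.5830 = 0.5582
cos(-32°) = 0.848
sin(-32°) = -0.5299
Real = 0.5582*0.848 = 0.4734
Imag = 0.5582*(-0.5299) = -0.2958

0.4734 - 0.2958i


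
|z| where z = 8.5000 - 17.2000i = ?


|z| = sqrt(8.5^2 + (-17.2)^2) = sqrt(72.25 + 295.84) = sqrt(368.09) = 19.1857

|z| = 19.1857


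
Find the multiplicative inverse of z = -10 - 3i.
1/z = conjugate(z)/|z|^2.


|z|^2 = 100+9 = 109
1/z = (-10 + 3i)/109

1/z = -0.0917 + 0.0275i


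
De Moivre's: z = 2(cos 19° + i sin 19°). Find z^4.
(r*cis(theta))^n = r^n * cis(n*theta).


r^4 = 2^4 = 16
n*theta = 4*19° = 76° = 76° (mod 360)
a = 16*cos(76°) = 3.8708
b = 16*sin(76°) = 15.5247

16 cis(76°) = 3.8708 + 15.5247i


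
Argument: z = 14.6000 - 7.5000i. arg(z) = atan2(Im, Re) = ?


Re = 14.6, Im = -7.5
arg = atan2(-7.5, 14.6) = -27.1895 degrees

arg(z) = -27.1895 degrees


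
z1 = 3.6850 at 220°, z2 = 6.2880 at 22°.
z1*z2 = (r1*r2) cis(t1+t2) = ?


r = 3.6850 * 6.2880 = 23.1713
theta = 220° + 22° = 242° = 242° (mod 360)

23.1713 cis(242°)


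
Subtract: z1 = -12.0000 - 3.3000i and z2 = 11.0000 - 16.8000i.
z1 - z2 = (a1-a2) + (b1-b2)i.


Real: -12 - 11 = -23
Imag: -3.3 + 16.8 = 13.5

-23.0000 + 13.5000i


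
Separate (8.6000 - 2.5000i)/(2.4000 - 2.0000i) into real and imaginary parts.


Multiply by conjugate: (8.6000 - 2.5000i)(2.4000 + 2.0000i) / (2.4^2 + (-2)^2)
Numerator real = 8.6*2.4 - (2.5)*(-2) = 25.64
Numerator imag = -2.5*2.4 - 8.6*(-2) = 11.2
Denominator = 9.76
Re(z) = 25.64/9.76 = 2.6270
Im(z) = 11.2/9.76 = 1.1475

Re(z) = 2.6270, Im(z) = 1.1475


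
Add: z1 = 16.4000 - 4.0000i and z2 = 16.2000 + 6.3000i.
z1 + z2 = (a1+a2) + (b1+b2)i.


Real: 16.4 + 16.2 = 32.6
Imag: -4 + 6.3 = 2.3

32.6000 + 2.3000i


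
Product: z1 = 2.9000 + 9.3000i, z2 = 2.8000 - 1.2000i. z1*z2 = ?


Real = 2.9*2.8 - 9.3*(-1.2) = 8.12 - (-11.16) = 19.28
Imag = 2.9*(-1.2) + 2.8*9.3 = -3.48 + 26.04 = 22.56

19.2800 + 22.5600i


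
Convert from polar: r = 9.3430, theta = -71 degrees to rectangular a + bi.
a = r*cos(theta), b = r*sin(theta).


a = 9.3430*cos(-71°) = 9.3430*0.32557 = 3.0418
b = 9.3430*sin(-71°) = 9.3430*(-0.94552) = -8.8340

3.0418 - 8.8340i


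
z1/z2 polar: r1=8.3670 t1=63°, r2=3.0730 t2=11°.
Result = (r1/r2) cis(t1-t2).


r = 8.3670 / 3.0730 = 2.7227
theta = 63° - 11° = 52° = 52° (mod 360)

2.7227 cis(52°)


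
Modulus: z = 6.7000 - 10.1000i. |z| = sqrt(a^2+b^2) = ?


|z| = sqrt(6.7^2 + (-10.1)^2) = sqrt(44.89 + 102.01) = sqrt(146.9) = 12.1202

|z| = 12.1202


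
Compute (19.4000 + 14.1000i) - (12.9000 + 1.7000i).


Real: 19.4 - 12.9 = 6.5
Imag: 14.1 - 1.7 = 12.4

6.5000 + 12.4000i


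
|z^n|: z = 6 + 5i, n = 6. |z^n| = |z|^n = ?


|z| = sqrt(36+25) = sqrt(61) = 7.8102
|z^6| = |z|^6 = (sqrt(61))^6 = 61^3 = 226981

|z^6| = 226981


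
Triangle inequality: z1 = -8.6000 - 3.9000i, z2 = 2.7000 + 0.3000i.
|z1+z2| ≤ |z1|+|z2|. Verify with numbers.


|z1| = sqrt((-8.6)^2 + (-3.9)^2) = sqrt(89.17) = 9.4430
|z2| = sqrt(2.7^2 + 0.3^2) = sqrt(7.38) = 2.7166
z1+z2 = -5.9000 - 3.6000i
|z1+z2| = sqrt(47.77) = 6.9116
|z1|+|z2| = 9.4430 + 2.7166 = 12.1596

|z1+z2| = 6.9116 ≤ |z1|+|z2| = 12.1596 (verified)


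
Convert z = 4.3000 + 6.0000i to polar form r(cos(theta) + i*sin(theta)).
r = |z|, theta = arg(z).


r = sqrt(18.49+36) = sqrt(54.49) = 7.3817
theta = atan2(6, 4.3) = 54.3721 degrees

r = 7.3817, theta = 54.3721 degrees


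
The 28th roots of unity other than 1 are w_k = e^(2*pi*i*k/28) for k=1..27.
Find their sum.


With w = e^(2*pi*i/28), all 28 of the 28th roots of unity w^0 = 1, w, ..., w^(27) sum to 0: 1 + w + ... + w^(27) = (1 - w^28)/(1 - w) = 0 since w^28 = 1, w ≠ 1.
Removing the root 1: w + w^2 + ... + w^(27) = 0 - 1 = -1

Sum = -1


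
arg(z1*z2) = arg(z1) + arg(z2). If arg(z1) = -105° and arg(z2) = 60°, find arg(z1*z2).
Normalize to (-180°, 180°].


arg(z1*z2) = -105° + 60° = -45°
Normalized to (-180°, 180°]: -45°

-45°


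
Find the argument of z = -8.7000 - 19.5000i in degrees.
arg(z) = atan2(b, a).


Re = -8.7, Im = -19.5
arg = atan2(-19.5, -8.7) = -114.0442 degrees

arg(z) = -114.0442 degrees


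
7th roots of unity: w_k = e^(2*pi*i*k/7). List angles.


The 7th roots of unity are cis(360k/7°) for k=0..6
Angle step = 360/7 = 51.4286°
Primitive root: cis(51.4286°)
Primitive root = 0.6235 + 0.7818i

7 roots at angles: 0°, 51.4286°, 102.8571°, 154.2857°, 205.7143°, 257.1429°, 308.5714°


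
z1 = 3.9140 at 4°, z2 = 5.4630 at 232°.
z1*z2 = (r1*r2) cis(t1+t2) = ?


r = 3.9140 * 5.4630 = 21.3822
theta = 4° + 232° = 236° = 236° (mod 360)

21.3822 cis(236°)


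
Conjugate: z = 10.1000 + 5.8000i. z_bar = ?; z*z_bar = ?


z_bar = 10.1000 - 5.8000i
z*z_bar = 10.1^2 + 5.8^2 = 102.01 + 33.64 = 135.65

z_bar = 10.1000 - 5.8000i, z*z_bar = 135.65


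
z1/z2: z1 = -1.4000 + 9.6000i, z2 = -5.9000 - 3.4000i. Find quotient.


Conjugate of z2 = -5.9000 + 3.4000i
Numerator: (-1.4000 + 9.6000i)(-5.9000 + 3.4000i) = -24.3800 - 61.4000i
Denominator: (-5.9)^2 + (-3.4)^2 = 46.37
Result = (-24.3800 - 61.4000i)/46.37

-0.5258 - 1.3241i


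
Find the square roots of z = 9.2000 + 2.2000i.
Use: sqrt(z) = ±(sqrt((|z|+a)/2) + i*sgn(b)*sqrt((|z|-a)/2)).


|z| = sqrt(84.64+4.84) = 9.4594
sqrt((|z|+a)/2) = sqrt((9.4594+9.2)/2) = sqrt(9.3297) = 3.0545
sqrt((|z|-a)/2) = sqrt((9.4594-9.2)/2) = sqrt(0.1297) = 0.3601

±(3.0545 + 0.3601i) i.e. 3.0545 + 0.3601i and -3.0545 - 0.3601i


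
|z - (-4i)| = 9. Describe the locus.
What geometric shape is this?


|z - z0| = r is a circle with center z0 and radius r.
Center = (0, -4), radius = 9

Circle with center (0, -4) and radius 9


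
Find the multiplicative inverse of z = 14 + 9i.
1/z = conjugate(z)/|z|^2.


|z|^2 = 196+81 = 277
1/z = (14 - 9i)/277

1/z = 0.0505 - 0.0325i


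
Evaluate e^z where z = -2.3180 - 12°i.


e^-2.3180 = 0.0985
cos(-12°) = 0.9781
sin(-12°) = -0.2079
Real = 0.0985*0.9781 = 0.0963
Imag = 0.0985*(-0.2079) = -0.0205

0.0963 - 0.0205i


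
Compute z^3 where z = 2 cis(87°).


r^3 = 2^3 = 8
n*theta = 3*87° = 261° = 261° (mod 360)
a = 8*cos(261°) = -1.2515
b = 8*sin(261°) = -7.9015

8 cis(261°) = -1.2515 - 7.9015i


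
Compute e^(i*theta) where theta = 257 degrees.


cos(257°) = -0.2250
sin(257°) = -0.9744

e^(i*257°) = -0.2250 - 0.9744i


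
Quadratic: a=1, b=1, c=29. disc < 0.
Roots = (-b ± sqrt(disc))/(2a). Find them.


disc = 1^2 - 4*1*29 = 1 - 116 = -115
sqrt(|disc|) = sqrt(115) = 10.7238
Real part = -1/(2*1) = -0.5000
Imag part = 10.7238/(2*1) = 5.3619

-0.5000 ± 5.3619i


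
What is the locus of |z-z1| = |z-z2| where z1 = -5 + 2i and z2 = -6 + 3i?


Equal distances means the locus is the perpendicular bisector of z1 and z2.
Midpoint = ((-5+(-6))/2, (2+3)/2) = (-5.5000, 2.5000)

Perpendicular bisector through (-5.5000, 2.5000)


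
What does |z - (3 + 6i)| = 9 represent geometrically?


|z - z0| = r is a circle with center z0 and radius r.
Center = (3, 6), radius = 9

Circle with center (3, 6) and radius 9


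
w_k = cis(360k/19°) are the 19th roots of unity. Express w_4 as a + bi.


Angle = 360*4/19 = 75.7895°
a = cos(75.7895°) = 0.2455
b = sin(75.7895°) = 0.9694

0.2455 + 0.9694i


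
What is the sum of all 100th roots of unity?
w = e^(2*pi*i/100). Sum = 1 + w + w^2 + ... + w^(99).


The sum of all 100th roots of unity is 0.
Geometric series: (1 - w^100)/(1 - w) = (1-1)/(1-w) = 0 since w^100 = 1, w ≠ 1.
Alternatively: coefficient of z^99 in z^100 - 1 is 0.

0


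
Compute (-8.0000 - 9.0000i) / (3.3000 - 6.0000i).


Conjugate of z2 = 3.3000 + 6.0000i
Numerator: (-8.0000 - 9.0000i)(3.3000 + 6.0000i) = 27.6000 - 77.7000i
Denominator: 3.3^2 + (-6)^2 = 46.89
Result = (27.6000 - 77.7000i)/46.89

0.5886 - 1.6571i


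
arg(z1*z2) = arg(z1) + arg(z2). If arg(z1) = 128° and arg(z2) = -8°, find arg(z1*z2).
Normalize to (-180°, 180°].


arg(z1*z2) = 128° - 8° = 120°
Normalized to (-180°, 180°]: 120°

120°


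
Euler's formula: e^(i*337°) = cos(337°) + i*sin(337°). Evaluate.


cos(337°) = 0.9205
sin(337°) = -0.3907

e^(i*337°) = 0.9205 - 0.3907i


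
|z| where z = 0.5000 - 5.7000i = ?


|z| = sqrt(0.5^2 + (-5.7)^2) = sqrt(0.25 + 32.49) = sqrt(32.74) = 5.7219

|z| = 5.7219


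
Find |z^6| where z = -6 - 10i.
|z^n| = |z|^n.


|z| = sqrt(36+100) = sqrt(136) = 11.6619
|z^6| = |z|^6 = (sqrt(136))^6 = 136^3 = 2515456

|z^6| = 2515456


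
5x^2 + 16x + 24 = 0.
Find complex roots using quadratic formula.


disc = 16^2 - 4*5*24 = 256 - 480 = -224
sqrt(|disc|) = sqrt(224) = 14.9666
Real part = -16/(2*5) = -1.6000
Imag part = 14.9666/(2*5) = 1.4967

-1.6000 ± 1.4967i


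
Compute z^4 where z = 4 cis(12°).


r^4 = 4^4 = 256
n*theta = 4*12° = 48° = 48° (mod 360)
a = 256*cos(48°) = 171.2974
b = 256*sin(48°) = 190.2451

256 cis(48°) = 171.2974 + 190.2451i


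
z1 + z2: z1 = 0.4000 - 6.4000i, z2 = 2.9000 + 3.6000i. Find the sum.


Real: 0.4 + 2.9 = 3.3
Imag: -6.4 + 3.6 = -2.8

3.3000 - 2.8000i


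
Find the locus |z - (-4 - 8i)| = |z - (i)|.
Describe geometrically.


Equal distances means the locus is the perpendicular bisector of z1 and z2.
Midpoint = ((-4+0)/2, (-8+1)/2) = (-2.0000, -3.5000)

Perpendicular bisector through (-2.0000, -3.5000)


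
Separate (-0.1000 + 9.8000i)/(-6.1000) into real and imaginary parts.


Multiply by conjugate: (-0.1000 + 9.8000i)(-6.1000) / ((-6.1)^2 + 0^2)
Numerator real = -0.1*(-6.1) + 9.8*0 = 0.61
Numerator imag = 9.8*(-6.1) - (-0.1)*0 = -59.78
Denominator = 37.21
Re(z) = 0.61/37.21 = 0.0164
Im(z) = -59.78/37.21 = -1.6066

Re(z) = 0.0164, Im(z) = -1.6066


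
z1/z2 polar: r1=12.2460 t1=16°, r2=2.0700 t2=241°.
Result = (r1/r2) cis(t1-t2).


r = 12.2460 / 2.0700 = 5.9159
theta = 16° - 241° = -225° = 135° (mod 360)

5.9159 cis(135°)


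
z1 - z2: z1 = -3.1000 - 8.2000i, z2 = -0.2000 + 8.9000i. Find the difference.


Real: -3.1 + 0.2 = -2.9
Imag: -8.2 - 8.9 = -17.1

-2.9000 - 17.1000i


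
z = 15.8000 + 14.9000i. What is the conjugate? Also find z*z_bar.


z_bar = 15.8000 - 14.9000i
z*z_bar = 15.8^2 + 14.9^2 = 249.64 + 222.01 = 471.65

z_bar = 15.8000 - 14.9000i, z*z_bar = 471.65


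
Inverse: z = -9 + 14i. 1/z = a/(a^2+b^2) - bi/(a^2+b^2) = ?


|z|^2 = 81+196 = 277
1/z = (-9 - 14i)/277

1/z = -0.0325 - 0.0505i


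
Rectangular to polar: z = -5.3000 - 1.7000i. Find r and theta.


r = sqrt(28.09+2.89) = sqrt(30.98) = 5.5660
theta = atan2(-1.7, -5.3) = -162.2161 degrees

r = 5.5660, theta = -162.2161 degrees


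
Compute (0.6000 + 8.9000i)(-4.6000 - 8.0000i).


Real = 0.6*(-4.6) - 8.9*(-8) = -2.76 - (-71.2) = 68.44
Imag = 0.6*(-8) - (4.6)*8.9 = -4.8 - (40.94) = -45.74

68.4400 - 45.7400i


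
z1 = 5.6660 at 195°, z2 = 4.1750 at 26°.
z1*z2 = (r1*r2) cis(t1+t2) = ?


r = 5.6660 * 4.1750 = 23.6556
theta = 195° + 26° = 221° = 221° (mod 360)

23.6556 cis(221°)


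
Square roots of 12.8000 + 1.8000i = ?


|z| = sqrt(163.84+3.24) = 12.9259
sqrt((|z|+a)/2) = sqrt((12.9259+12.8)/2) = sqrt(12.8630) = 3.5865
sqrt((|z|-a)/2) = sqrt((12.9259-12.8)/2) = sqrt(0.0630) = 0.2509

±(3.5865 + 0.2509i) i.e. 3.5865 + 0.2509i and -3.5865 - 0.2509i


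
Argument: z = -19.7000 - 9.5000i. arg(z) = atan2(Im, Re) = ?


Re = -19.7, Im = -9.5
arg = atan2(-9.5, -19.7) = -154.2551 degrees

arg(z) = -154.2551 degrees


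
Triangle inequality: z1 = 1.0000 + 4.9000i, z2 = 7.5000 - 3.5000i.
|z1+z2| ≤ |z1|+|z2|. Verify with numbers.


|z1| = sqrt(1^2 + 4.9^2) = sqrt(25.01) = 5.0010
|z2| = sqrt(7.5^2 + (-3.5)^2) = sqrt(68.5) = 8.2765
z1+z2 = 8.5000 + 1.4000i
|z1+z2| = sqrt(74.21) = 8.6145
|z1|+|z2| = 5.0010 + 8.2765 = 13.2775

|z1+z2| = 8.6145 ≤ |z1|+|z2| = 13.2775 (verified)


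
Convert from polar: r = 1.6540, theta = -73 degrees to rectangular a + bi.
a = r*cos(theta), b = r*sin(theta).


a = 1.6540*cos(-73°) = 1.6540*0.2924 = 0.4836
b = 1.6540*sin(-73°) = 1.6540*(-0.9563) = -1.5817

0.4836 - 1.5817i


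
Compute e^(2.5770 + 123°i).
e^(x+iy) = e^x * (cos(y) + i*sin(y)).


e^2.5770 = 13.1576
cos(123°) = -0.544639
sin(123°) = 0.83867
Real = 13.1576*(-0.544639) = -7.1661
Imag = 13.1576*0.83867 = 11.0349

-7.1661 + 11.0349i


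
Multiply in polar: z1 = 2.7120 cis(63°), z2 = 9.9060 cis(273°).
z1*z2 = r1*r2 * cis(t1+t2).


r = 2.7120 * 9.9060 = 26.8651
theta = 63° + 273° = 336° = 336° (mod 360)

26.8651 cis(336°)


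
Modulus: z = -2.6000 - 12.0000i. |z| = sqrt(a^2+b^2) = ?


|z| = sqrt((-2.6)^2 + (-12)^2) = sqrt(6.76 + 144) = sqrt(150.76) = 12.2784

|z| = 12.2784


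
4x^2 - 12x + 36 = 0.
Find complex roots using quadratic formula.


disc = (-12)^2 - 4*4*36 = 144 - 576 = -432
sqrt(|disc|) = sqrt(432) = 20.7846
Real part = 12/(2*4) = 1.5000
Imag part = 20.7846/(2*4) = 2.5981

1.5000 ± 2.5981i


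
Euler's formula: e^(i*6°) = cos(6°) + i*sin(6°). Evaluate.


cos(6°) = 0.9945
sin(6°) = 0.1045

e^(i*6°) = 0.9945 + 0.1045i


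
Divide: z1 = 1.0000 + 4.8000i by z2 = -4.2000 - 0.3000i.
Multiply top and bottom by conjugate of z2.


Conjugate of z2 = -4.2000 + 0.3000i
Numerator: (1.0000 + 4.8000i)(-4.2000 + 0.3000i) = -5.6400 - 19.8600i
Denominator: (-4.2)^2 + (-0.3)^2 = 17.73
Result = (-5.6400 - 19.8600i)/17.73

-0.3181 - 1.1201i


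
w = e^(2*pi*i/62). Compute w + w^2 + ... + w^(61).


With w = e^(2*pi*i/62), all 62 of the 62th roots of unity w^0 = 1, w, ..., w^(61) sum to 0: 1 + w + ... + w^(61) = (1 - w^62)/(1 - w) = 0 since w^62 = 1, w ≠ 1.
Removing the root 1: w + w^2 + ... + w^(61) = 0 - 1 = -1

Sum = -1


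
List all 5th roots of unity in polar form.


The 5th roots of unity are cis(360k/5°) for k=0..4
Angle step = 360/5 = 72°
Primitive root: cis(72°)
Primitive root = 0.3090 + 0.9511i

5 roots at angles: 0°, 72°, 144°, 216°, 288°


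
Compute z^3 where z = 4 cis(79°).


r^3 = 4^3 = 64
n*theta = 3*79° = 237° = 237° (mod 360)
a = 64*cos(237°) = -34.8569
b = 64*sin(237°) = -53.6749

64 cis(237°) = -34.8569 - 53.6749i


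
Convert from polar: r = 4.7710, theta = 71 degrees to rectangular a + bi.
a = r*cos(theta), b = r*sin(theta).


a = 4.7710*cos(71°) = 4.7710*0.32557 = 1.5533
b = 4.7710*sin(71°) = 4.7710*0.94552 = 4.5111

1.5533 + 4.5111i


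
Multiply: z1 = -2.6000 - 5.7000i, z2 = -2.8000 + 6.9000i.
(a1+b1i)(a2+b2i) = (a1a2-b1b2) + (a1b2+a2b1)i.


Real = -2.6*(-2.8) - (-5.7)*6.9 = 7.28 - (-39.33) = 46.61
Imag = -2.6*6.9 - (2.8)*(-5.7) = -17.94 + 15.96 = -1.98

46.6100 - 1.9800i


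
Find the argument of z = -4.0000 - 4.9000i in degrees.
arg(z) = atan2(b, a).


Re = -4, Im = -4.9
arg = atan2(-4.9, -4) = -129.2257 degrees

arg(z) = -129.2257 degrees


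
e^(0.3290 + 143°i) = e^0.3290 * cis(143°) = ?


e^0.3290 = 1.3896
cos(143°) = -0.79864
sin(143°) = 0.6018
Real = 1.3896*(-0.79864) = -1.1098
Imag = 1.3896*0.6018 = 0.8363

-1.1098 + 0.8363i


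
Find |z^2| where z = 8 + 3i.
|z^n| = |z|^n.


|z| = sqrt(64+9) = sqrt(73) = 8.5440
|z^2| = |z|^2 = (sqrt(73))^2 = 73

|z^2| = 73


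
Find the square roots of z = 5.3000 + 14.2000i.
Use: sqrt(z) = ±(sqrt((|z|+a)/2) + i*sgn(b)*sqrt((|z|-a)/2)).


|z| = sqrt(28.09+201.64) = 15.1568
sqrt((|z|+a)/2) = sqrt((15.1568+5.3)/2) = sqrt(10.2284) = 3.1982
sqrt((|z|-a)/2) = sqrt((15.1568-5.3)/2) = sqrt(4.9284) = 2.2200

±(3.1982 + 2.2200i) i.e. 3.1982 + 2.2200i and -3.1982 - 2.2200i


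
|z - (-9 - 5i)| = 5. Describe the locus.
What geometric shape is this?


|z - z0| = r is a circle with center z0 and radius r.
Center = (-9, -5), radius = 5

Circle with center (-9, -5) and radius 5


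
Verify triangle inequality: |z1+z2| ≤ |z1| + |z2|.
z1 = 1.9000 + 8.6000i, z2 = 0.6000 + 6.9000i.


|z1| = sqrt(1.9^2 + 8.6^2) = sqrt(77.57) = 8.8074
|z2| = sqrt(0.6^2 + 6.9^2) = sqrt(47.97) = 6.9260
z1+z2 = 2.5000 + 15.5000i
|z1+z2| = sqrt(246.5) = 15.7003
|z1|+|z2| = 8.8074 + 6.9260 = 15.7334

|z1+z2| = 15.7003 ≤ |z1|+|z2| = 15.7334 (verified)


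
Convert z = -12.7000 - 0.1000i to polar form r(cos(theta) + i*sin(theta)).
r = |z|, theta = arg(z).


r = sqrt(161.29+0.01) = sqrt(161.3) = 12.7004
theta = atan2(-0.1, -12.7) = -179.5489 degrees

r = 12.7004, theta = -179.5489 degrees


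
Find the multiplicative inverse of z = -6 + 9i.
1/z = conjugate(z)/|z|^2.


|z|^2 = 36+81 = 117
1/z = (-6 - 9i)/117

1/z = -0.0513 - 0.0769i


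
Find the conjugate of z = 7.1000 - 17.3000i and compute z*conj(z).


z_bar = 7.1000 + 17.3000i
z*z_bar = 7.1^2 + (-17.3)^2 = 50.41 + 299.29 = 349.7

z_bar = 7.1000 + 17.3000i, z*z_bar = 349.7


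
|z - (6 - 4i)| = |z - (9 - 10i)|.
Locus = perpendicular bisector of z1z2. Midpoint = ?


Equal distances means the locus is the perpendicular bisector of z1 and z2.
Midpoint = ((6+9)/2, (-4+(-10))/2) = (7.5000, -7.0000)

Perpendicular bisector through (7.5000, -7.0000)


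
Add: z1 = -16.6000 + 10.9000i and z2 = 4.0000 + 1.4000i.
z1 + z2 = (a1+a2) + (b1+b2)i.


Real: -16.6 + 4 = -12.6
Imag: 10.9 + 1.4 = 12.3

-12.6000 + 12.3000i


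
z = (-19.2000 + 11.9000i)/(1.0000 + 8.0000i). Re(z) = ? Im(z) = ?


Multiply by conjugate: (-19.2000 + 11.9000i)(1.0000 - 8.0000i) / (1^2 + 8^2)
Numerator real = -19.2*1 + 11.9*8 = 76
Numerator imag = 11.9*1 - (-19.2)*8 = 165.5
Denominator = 65
Re(z) = 76/65 = 1.1692
Im(z) = 165.5/65 = 2.5462

Re(z) = 1.1692, Im(z) = 2.5462


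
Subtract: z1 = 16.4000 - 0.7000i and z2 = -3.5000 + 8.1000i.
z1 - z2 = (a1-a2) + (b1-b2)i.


Real: 16.4 + 3.5 = 19.9
Imag: -0.7 - 8.1 = -8.8

19.9000 - 8.8000i


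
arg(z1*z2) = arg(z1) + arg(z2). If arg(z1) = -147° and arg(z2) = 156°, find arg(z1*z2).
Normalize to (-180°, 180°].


arg(z1*z2) = -147° + 156° = 9°
Normalized to (-180°, 180°]: 9°

9°


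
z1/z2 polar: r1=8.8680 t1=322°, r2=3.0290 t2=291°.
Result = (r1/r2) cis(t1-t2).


r = 8.8680 / 3.0290 = 2.9277
theta = 322° - 291° = 31° = 31° (mod 360)

2.9277 cis(31°)


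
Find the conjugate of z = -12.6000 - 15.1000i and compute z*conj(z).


z_bar = -12.6000 + 15.1000i
z*z_bar = (-12.6)^2 + (-15.1)^2 = 158.76 + 228.01 = 386.77

z_bar = -12.6000 + 15.1000i, z*z_bar = 386.77


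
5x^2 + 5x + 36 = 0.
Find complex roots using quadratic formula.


disc = 5^2 - 4*5*36 = 25 - 720 = -695
sqrt(|disc|) = sqrt(695) = 26.3629
Real part = -5/(2*5) = -0.5000
Imag part = 26.3629/(2*5) = 2.6363

-0.5000 ± 2.6363i


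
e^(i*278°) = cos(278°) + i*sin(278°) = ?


cos(278°) = 0.1392
sin(278°) = -0.9903

e^(i*278°) = 0.1392 - 0.9903i


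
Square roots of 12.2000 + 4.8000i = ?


|z| = sqrt(148.84+23.04) = 13.1103
sqrt((|z|+a)/2) = sqrt((13.1103+12.2)/2) = sqrt(12.6552) = 3.5574
sqrt((|z|-a)/2) = sqrt((13.1103-12.2)/2) = sqrt(0.4552) = 0.6746

±(3.5574 + 0.6746i) i.e. 3.5574 + 0.6746i and -3.5574 - 0.6746i


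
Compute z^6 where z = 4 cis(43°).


r^6 = 4^6 = 4096
n*theta = 6*43° = 258° = 258° (mod 360)
a = 4096*cos(258°) = -851.6063
b = 4096*sin(258°) = -4006.4926

4096 cis(258°) = -851.6063 - 4006.4926i


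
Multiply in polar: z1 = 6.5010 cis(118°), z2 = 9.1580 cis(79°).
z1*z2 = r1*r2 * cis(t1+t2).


r = 6.5010 * 9.1580 = 59.5362
theta = 118° + 79° = 197° = 197° (mod 360)

59.5362 cis(197°)


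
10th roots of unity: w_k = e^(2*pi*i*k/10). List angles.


The 10th roots of unity are cis(360k/10°) for k=0..9
Angle step = 360/10 = 36°
Primitive root: cis(36°)
Primitive root = 0.8090 + 0.5878i

10 roots at angles: 0°, 36°, 72°, 108°, 144°, 180°, 216°, 252°, 288°, 324°


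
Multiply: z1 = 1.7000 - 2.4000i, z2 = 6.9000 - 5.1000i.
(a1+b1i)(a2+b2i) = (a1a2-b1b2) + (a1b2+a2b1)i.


Real = 1.7*6.9 - (-2.4)*(-5.1) = 11.73 - 12.24 = -0.51
Imag = 1.7*(-5.1) + 6.9*(-2.4) = -8.67 - (16.56) = -25.23

-0.5100 - 25.2300i


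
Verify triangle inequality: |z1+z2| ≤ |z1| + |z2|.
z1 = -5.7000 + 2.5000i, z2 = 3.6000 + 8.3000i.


|z1| = sqrt((-5.7)^2 + 2.5^2) = sqrt(38.74) = 6.2241
|z2| = sqrt(3.6^2 + 8.3^2) = sqrt(81.85) = 9.0471
z1+z2 = -2.1000 + 10.8000i
|z1+z2| = sqrt(121.05) = 11.0023
|z1|+|z2| = 6.2241 + 9.0471 = 15.2712

|z1+z2| = 11.0023 ≤ |z1|+|z2| = 15.2712 (verified)


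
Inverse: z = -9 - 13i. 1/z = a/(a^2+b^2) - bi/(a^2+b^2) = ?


|z|^2 = 81+169 = 250
1/z = (-9 + 13i)/250

1/z = -0.0360 + 0.0520i


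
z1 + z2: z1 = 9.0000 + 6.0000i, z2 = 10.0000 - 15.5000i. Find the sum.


Real: 9 + 10 = 19
Imag: 6 - 15.5 = -9.5

19.0000 - 9.5000i


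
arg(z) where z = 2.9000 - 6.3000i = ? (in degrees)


Re = 2.9, Im = -6.3
arg = atan2(-6.3, 2.9) = -65.2826 degrees

arg(z) = -65.2826 degrees


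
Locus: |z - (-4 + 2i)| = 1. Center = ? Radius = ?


|z - z0| = r is a circle with center z0 and radius r.
Center = (-4, 2), radius = 1

Circle with center (-4, 2) and radius 1


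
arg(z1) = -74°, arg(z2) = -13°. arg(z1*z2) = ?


arg(z1*z2) = -74° - 13° = -87°
Normalized to (-180°, 180°]: -87°

-87°


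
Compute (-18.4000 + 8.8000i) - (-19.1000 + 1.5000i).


Real: -18.4 + 19.1 = 0.7
Imag: 8.8 - 1.5 = 7.3

0.7000 + 7.3000i


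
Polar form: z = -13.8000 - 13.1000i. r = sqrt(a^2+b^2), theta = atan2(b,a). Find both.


r = sqrt(190.44+171.61) = sqrt(362.05) = 19.0276
theta = atan2(-13.1, -13.8) = -136.4906 degrees

r = 19.0276, theta = -136.4906 degrees


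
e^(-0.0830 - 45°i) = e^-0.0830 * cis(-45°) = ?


e^-0.0830 = 0.9204
cos(-45°) = 0.7071
sin(-45°) = -0.7071
Real = 0.9204*0.7071 = 0.6508
Imag = 0.9204*(-0.7071) = -0.6508

0.6508 - 0.6508i


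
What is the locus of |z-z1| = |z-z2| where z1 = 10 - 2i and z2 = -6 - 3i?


Equal distances means the locus is the perpendicular bisector of z1 and z2.
Midpoint = ((10+(-6))/2, (-2+(-3))/2) = (2.0000, -2.5000)

Perpendicular bisector through (2.0000, -2.5000)


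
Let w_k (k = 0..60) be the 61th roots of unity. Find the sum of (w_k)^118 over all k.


The roots are w_k = w^k with w = e^(2*pi*i/61), and (w^k)^118 = (w^118)^k.
So S = 1 + u + u^2 + ... + u^(60) with u = w^118.
118 = 1*61 + 57, so 118 is not a multiple of 61: u = (w^61)^1 * w^57 = w^57 ≠ 1 (w is a primitive 61th root), while u^61 = (w^61)^118 = 1.
Geometric series: S = (1 - u^61)/(1 - u) = (1 - 1)/(1 - u) = 0

S = 0


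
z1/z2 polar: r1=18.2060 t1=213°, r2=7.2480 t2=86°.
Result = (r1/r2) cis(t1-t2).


r = 18.2060 / 7.2480 = 2.5119
theta = 213° - 86° = 127° = 127° (mod 360)

2.5119 cis(127°)


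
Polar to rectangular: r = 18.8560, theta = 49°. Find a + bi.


a = 18.8560*cos(49°) = 18.8560*0.656059 = 12.3706
b = 18.8560*sin(49°) = 18.8560*0.75471 = 14.2308

12.3706 + 14.2308i


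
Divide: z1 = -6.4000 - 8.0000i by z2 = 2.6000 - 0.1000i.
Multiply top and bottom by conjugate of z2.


Conjugate of z2 = 2.6000 + 0.1000i
Numerator: (-6.4000 - 8.0000i)(2.6000 + 0.1000i) = -15.8400 - 21.4400i
Denominator: 2.6^2 + (-0.1)^2 = 6.77
Result = (-15.8400 - 21.4400i)/6.77

-2.3397 - 3.1669i


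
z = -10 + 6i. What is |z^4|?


|z| = sqrt(100+36) = sqrt(136) = 11.6619
|z^4| = |z|^4 = (sqrt(136))^4 = 136^2 = 18496

|z^4| = 18496


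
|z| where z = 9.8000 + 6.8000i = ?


|z| = sqrt(9.8^2 + 6.8^2) = sqrt(96.04 + 46.24) = sqrt(142.28) = 11.9281

|z| = 11.9281


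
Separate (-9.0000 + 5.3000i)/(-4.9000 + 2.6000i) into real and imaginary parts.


Multiply by conjugate: (-9.0000 + 5.3000i)(-4.9000 - 2.6000i) / ((-4.9)^2 + 2.6^2)
Numerator real = -9*(-4.9) + 5.3*2.6 = 57.88
Numerator imag = 5.3*(-4.9) - (-9)*2.6 = -2.57
Denominator = 30.77
Re(z) = 57.88/30.77 = 1.8811
Im(z) = -2.57/30.77 = -0.0835

Re(z) = 1.8811, Im(z) = -0.0835


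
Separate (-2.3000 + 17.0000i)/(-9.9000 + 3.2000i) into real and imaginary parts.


Multiply by conjugate: (-2.3000 + 17.0000i)(-9.9000 - 3.2000i) / ((-9.9)^2 + 3.2^2)
Numerator real = -2.3*(-9.9) + 17*3.2 = 77.17
Numerator imag = 17*(-9.9) - (-2.3)*3.2 = -160.94
Denominator = 108.25
Re(z) = 77.17/108.25 = 0.7129
Im(z) = -160.94/108.25 = -1.4867

Re(z) = 0.7129, Im(z) = -1.4867


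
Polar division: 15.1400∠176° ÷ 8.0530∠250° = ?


r = 15.1400 / 8.0530 = 1.8800
theta = 176° - 250° = -74° = 286° (mod 360)

1.8800 cis(286°)


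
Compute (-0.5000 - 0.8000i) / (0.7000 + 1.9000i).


Conjugate of z2 = 0.7000 - 1.9000i
Numerator: (-0.5000 - 0.8000i)(0.7000 - 1.9000i) = -1.8700 + 0.3900i
Denominator: 0.7^2 + 1.9^2 = 4.1
Result = (-1.8700 + 0.3900i)/4.1

-0.4561 + 0.0951i


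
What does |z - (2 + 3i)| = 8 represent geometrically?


|z - z0| = r is a circle with center z0 and radius r.
Center = (2, 3), radius = 8

Circle with center (2, 3) and radius 8


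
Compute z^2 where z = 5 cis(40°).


r^2 = 5^2 = 25
n*theta = 2*40° = 80° = 80° (mod 360)
a = 25*cos(80°) = 4.3412
b = 25*sin(80°) = 24.6202

25 cis(80°) = 4.3412 + 24.6202i


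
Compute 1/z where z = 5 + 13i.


|z|^2 = 25+169 = 194
1/z = (5 - 13i)/194

1/z = 0.0258 - 0.0670i


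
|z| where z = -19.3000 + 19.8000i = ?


|z| = sqrt((-19.3)^2 + 19.8^2) = sqrt(372.49 + 392.04) = sqrt(764.53) = 27.6501

|z| = 27.6501


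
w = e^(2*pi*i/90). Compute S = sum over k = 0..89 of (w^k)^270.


The roots are w_k = w^k with w = e^(2*pi*i/90), and (w^k)^270 = (w^270)^k.
So S = 1 + u + u^2 + ... + u^(89) with u = w^270.
270 = 3*90 + 0, so 270 is a multiple of 90 and u = (w^90)^3 = 1.
Every one of the 90 terms equals 1: S = 90

S = 90


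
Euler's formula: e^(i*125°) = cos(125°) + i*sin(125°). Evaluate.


cos(125°) = -0.5736
sin(125°) = 0.8192

e^(i*125°) = -0.5736 + 0.8192i


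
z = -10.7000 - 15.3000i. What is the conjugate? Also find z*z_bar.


z_bar = -10.7000 + 15.3000i
z*z_bar = (-10.7)^2 + (-15.3)^2 = 114.49 + 234.09 = 348.58

z_bar = -10.7000 + 15.3000i, z*z_bar = 348.58


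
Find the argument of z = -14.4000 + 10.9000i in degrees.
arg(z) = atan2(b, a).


Re = -14.4, Im = 10.9
arg = atan2(10.9, -14.4) = 142.8763 degrees

arg(z) = 142.8763 degrees


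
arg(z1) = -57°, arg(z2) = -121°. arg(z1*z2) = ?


arg(z1*z2) = -57° - 121° = -178°
Normalized to (-180°, 180°]: -178°

-178°


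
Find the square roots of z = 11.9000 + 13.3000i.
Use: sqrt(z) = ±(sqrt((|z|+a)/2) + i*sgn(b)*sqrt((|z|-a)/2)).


|z| = sqrt(141.61+176.89) = 17.8466
sqrt((|z|+a)/2) = sqrt((17.8466+11.9)/2) = sqrt(14.8733) = 3.8566
sqrt((|z|-a)/2) = sqrt((17.8466-11.9)/2) = sqrt(2.9733) = 1.7243

±(3.8566 + 1.7243i) i.e. 3.8566 + 1.7243i and -3.8566 - 1.7243i


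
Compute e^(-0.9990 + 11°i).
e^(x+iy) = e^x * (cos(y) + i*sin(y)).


e^-0.9990 = 0.36825
cos(11°) = 0.9816
sin(11°) = 0.1908
Real = 0.36825*0.9816 = 0.3615
Imag = 0.36825*0.1908 = 0.0703

0.3615 + 0.0703i


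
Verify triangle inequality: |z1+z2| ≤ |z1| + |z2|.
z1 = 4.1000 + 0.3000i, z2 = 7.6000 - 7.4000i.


|z1| = sqrt(4.1^2 + 0.3^2) = sqrt(16.9) = 4.1110
|z2| = sqrt(7.6^2 + (-7.4)^2) = sqrt(112.52) = 10.6075
z1+z2 = 11.7000 - 7.1000i
|z1+z2| = sqrt(187.3) = 13.6858
|z1|+|z2| = 4.1110 + 10.6075 = 14.7185

|z1+z2| = 13.6858 ≤ |z1|+|z2| = 14.7185 (verified)


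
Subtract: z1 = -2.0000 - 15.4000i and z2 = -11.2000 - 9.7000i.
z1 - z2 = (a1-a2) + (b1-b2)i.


Real: -2 + 11.2 = 9.2
Imag: -15.4 + 9.7 = -5.7

9.2000 - 5.7000i


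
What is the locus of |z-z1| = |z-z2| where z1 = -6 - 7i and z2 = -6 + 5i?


Equal distances means the locus is the perpendicular bisector of z1 and z2.
Midpoint = ((-6+(-6))/2, (-7+5)/2) = (-6.0000, -1.0000)

Perpendicular bisector through (-6.0000, -1.0000)


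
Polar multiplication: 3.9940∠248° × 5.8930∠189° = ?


r = 3.9940 * 5.8930 = 23.5366
theta = 248° + 189° = 437° = 77° (mod 360)

23.5366 cis(77°)
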